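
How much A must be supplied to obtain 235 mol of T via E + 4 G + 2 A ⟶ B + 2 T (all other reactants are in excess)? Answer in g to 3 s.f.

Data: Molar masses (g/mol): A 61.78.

14500 g

n(T) = 235.0 mol
n(A) = (2/2) × 235.0 = 235.0 mol
mass = 235.0 × 61.78 = 14520 g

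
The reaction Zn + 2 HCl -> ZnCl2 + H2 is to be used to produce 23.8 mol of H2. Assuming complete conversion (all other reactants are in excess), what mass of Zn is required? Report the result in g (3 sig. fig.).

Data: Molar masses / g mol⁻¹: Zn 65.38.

n(H2) = 23.80 mol
n(Zn) = (1/1) × 23.80 = 23.80 mol
mass = 23.80 × 65.38 = 1556 g

1560 g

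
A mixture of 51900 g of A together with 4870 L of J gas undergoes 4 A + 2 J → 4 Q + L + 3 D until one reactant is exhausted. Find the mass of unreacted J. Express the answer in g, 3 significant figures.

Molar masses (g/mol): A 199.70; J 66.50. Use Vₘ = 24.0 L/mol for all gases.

4850 g

n(A) = 51900 / 199.70 = 259.9 mol
n(J) = 4870 / 24.0 = 202.9 mol
n/ν for A = 259.9/4 = 64.98
n/ν for J = 202.9/2 = 101.5
Smallest n/ν is A → limiting reagent.
J consumed = (2/4) × 259.9 = 130.0 mol
J remaining = 202.9 − 130.0 = 72.90 mol
mass = 72.90 × 66.50 = 4848 g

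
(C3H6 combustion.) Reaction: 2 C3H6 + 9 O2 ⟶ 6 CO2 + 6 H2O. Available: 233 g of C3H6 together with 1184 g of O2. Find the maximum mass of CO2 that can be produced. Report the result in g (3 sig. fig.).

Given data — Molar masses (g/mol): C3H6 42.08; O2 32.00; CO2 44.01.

731 g

n(C3H6) = 233.0 / 42.08 = 5.537 mol
n(O2) = 1184 / 32.00 = 37.00 mol
n/ν → C3H6: 2.769, O2: 4.111; C3H6 is limiting.
n(CO2) = (6/2) × 5.537 = 16.61 mol
mass = 16.61 × 44.01 = 731.0 g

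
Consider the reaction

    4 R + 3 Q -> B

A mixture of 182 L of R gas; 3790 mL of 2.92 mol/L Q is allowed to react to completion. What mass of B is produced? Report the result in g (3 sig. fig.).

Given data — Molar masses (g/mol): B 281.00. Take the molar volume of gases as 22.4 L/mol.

n(R) = 182.0 / 22.4 = 8.125 mol
n(Q) = 2.92 × 3790/1000 = 11.07 mol
n/ν for R = 8.125/4 = 2.031
n/ν for Q = 11.07/3 = 3.690
Smallest n/ν is R → limiting reagent.
n(B) = (1/4) × 8.125 = 2.031 mol
mass = 2.031 × 281.00 = 570.7 g

571 g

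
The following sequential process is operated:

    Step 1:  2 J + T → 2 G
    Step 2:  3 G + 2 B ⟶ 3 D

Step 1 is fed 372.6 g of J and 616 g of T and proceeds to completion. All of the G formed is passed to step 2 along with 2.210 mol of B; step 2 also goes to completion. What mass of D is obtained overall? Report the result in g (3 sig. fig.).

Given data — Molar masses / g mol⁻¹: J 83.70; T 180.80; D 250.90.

832 g

Step 1:
n(J) = 372.6 / 83.70 = 4.452 mol
n(T) = 616.0 / 180.80 = 3.407 mol
n/ν → J: 2.226, T: 3.407; J is limiting.
n(G) produced = (2/2) × 4.452 = 4.452 mol
Step 2:
n(G) available = 4.452 mol
n(B) = 2.210 mol
n/ν → G: 1.484, B: 1.105; B is limiting.
n(D) = (3/2) × 2.210 = 3.315 mol
mass = 3.315 × 250.90 = 831.7 g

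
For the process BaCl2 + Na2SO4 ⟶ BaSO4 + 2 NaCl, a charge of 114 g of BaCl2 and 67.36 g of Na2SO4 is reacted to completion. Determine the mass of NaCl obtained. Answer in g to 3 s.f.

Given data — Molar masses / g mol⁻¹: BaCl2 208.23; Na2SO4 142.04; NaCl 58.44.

n(BaCl2) = 114.0 / 208.23 = 0.5475 mol
n(Na2SO4) = 67.36 / 142.04 = 0.4742 mol
n/ν for BaCl2 = 0.5475/1 = 0.5475
n/ν for Na2SO4 = 0.4742/1 = 0.4742
Smallest n/ν is Na2SO4 → limiting reagent.
n(NaCl) = (2/1) × 0.4742 = 0.9484 mol
mass = 0.9484 × 58.44 = 55.42 g

55.4 g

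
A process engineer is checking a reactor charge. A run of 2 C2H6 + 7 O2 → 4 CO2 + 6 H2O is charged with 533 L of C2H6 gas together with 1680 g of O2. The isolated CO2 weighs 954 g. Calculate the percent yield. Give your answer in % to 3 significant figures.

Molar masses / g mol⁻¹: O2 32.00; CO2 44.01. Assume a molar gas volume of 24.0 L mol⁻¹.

n(C2H6) = 533.0 / 24.0 = 22.21 mol
n(O2) = 1680 / 32.00 = 52.50 mol
n/ν for C2H6 = 22.21/2 = 11.11
n/ν for O2 = 52.50/7 = 7.500
Smallest n/ν is O2 → limiting reagent.
theoretical n(CO2) = (4/7) × 52.50 = 30.00 mol → 1320 g
% yield = 954 / 1320 × 100 = 72.27 %

72.3 %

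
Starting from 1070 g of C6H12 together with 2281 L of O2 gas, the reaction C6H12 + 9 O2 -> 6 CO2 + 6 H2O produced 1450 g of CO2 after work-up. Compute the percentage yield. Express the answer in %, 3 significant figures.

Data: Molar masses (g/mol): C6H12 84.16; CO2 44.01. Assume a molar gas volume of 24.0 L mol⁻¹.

n(C6H12) = 1070 / 84.16 = 12.71 mol
n(O2) = 2281 / 24.0 = 95.04 mol
n/ν → C6H12: 12.71, O2: 10.56; O2 is limiting.
theoretical n(CO2) = (6/9) × 95.04 = 63.36 mol → 2788 g
% yield = 1450 / 2788 × 100 = 52.01 %

52.0 %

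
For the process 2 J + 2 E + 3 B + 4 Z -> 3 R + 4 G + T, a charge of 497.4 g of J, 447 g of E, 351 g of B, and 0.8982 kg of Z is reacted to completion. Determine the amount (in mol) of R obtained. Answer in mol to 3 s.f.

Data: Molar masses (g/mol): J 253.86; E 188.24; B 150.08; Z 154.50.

2.34 mol

n(J) = 497.4 / 253.86 = 1.959 mol
n(E) = 447.0 / 188.24 = 2.375 mol
n(B) = 351.0 / 150.08 = 2.339 mol
n(Z) = 0.8982×1000 / 154.50 = 5.814 mol
n/ν for J = 1.959/2 = 0.9795
n/ν for E = 2.375/2 = 1.188
n/ν for B = 2.339/3 = 0.7797
n/ν for Z = 5.814/4 = 1.454
Smallest n/ν is B → limiting reagent.
n(R) = (3/3) × 2.339 = 2.339 mol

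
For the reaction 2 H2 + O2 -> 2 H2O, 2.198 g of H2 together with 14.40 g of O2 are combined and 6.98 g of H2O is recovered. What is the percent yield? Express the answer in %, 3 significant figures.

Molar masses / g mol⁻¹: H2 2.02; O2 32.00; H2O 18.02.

n(H2) = 2.198 / 2.02 = 1.088 mol
n(O2) = 14.40 / 32.00 = 0.4500 mol
n/ν for H2 = 1.088/2 = 0.5440
n/ν for O2 = 0.4500/1 = 0.4500
Smallest n/ν is O2 → limiting reagent.
theoretical n(H2O) = (2/1) × 0.4500 = 0.9000 mol → 16.22 g
% yield = 6.98 / 16.22 × 100 = 43.03 %

43.0 %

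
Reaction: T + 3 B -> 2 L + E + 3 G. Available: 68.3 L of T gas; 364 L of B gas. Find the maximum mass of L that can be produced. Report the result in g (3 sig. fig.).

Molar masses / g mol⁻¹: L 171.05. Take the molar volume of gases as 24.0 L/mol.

n(T) = 68.30 / 24.0 = 2.846 mol
n(B) = 364.0 / 24.0 = 15.17 mol
n/ν for T = 2.846/1 = 2.846
n/ν for B = 15.17/3 = 5.057
Smallest n/ν is T → limiting reagent.
n(L) = (2/1) × 2.846 = 5.692 mol
mass = 5.692 × 171.05 = 973.6 g

974 g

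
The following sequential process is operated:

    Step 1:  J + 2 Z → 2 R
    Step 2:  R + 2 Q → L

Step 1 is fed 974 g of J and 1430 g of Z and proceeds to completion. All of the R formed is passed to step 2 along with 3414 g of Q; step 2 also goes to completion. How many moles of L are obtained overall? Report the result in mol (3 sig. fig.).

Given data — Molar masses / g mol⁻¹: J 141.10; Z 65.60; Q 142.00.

Step 1:
n(J) = 974.0 / 141.10 = 6.903 mol
n(Z) = 1430 / 65.60 = 21.80 mol
n/ν → J: 6.903, Z: 10.90; J is limiting.
n(R) produced = (2/1) × 6.903 = 13.81 mol
Step 2:
n(R) available = 13.81 mol
n(Q) = 3414 / 142.00 = 24.04 mol
n/ν → R: 13.81, Q: 12.02; Q is limiting.
n(L) = (1/2) × 24.04 = 12.02 mol

12.0 mol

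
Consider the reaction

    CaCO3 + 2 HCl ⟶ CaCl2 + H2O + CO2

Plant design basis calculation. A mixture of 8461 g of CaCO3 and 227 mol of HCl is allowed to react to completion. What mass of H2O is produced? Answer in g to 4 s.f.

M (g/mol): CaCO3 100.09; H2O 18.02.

n(CaCO3) = 8461 / 100.09 = 84.53 mol
n(HCl) = 227.0 mol
n/ν → CaCO3: 84.53, HCl: 113.5; CaCO3 is limiting.
n(H2O) = (1/1) × 84.53 = 84.53 mol
mass = 84.53 × 18.02 = 1523 g

1523 g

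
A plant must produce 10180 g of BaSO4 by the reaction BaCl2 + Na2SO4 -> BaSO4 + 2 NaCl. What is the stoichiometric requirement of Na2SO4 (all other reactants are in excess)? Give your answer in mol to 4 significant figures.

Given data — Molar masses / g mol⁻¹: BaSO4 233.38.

43.62 mol

n(BaSO4) = 10180 / 233.38 = 43.62 mol
n(Na2SO4) = (1/1) × 43.62 = 43.62 mol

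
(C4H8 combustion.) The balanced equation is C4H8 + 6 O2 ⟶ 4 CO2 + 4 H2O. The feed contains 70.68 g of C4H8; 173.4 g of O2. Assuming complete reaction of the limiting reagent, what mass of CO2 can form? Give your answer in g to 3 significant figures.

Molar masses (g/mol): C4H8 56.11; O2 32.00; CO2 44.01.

n(C4H8) = 70.68 / 56.11 = 1.260 mol
n(O2) = 173.4 / 32.00 = 5.419 mol
n/ν for C4H8 = 1.260/1 = 1.260
n/ν for O2 = 5.419/6 = 0.9032
Smallest n/ν is O2 → limiting reagent.
n(CO2) = (4/6) × 5.419 = 3.613 mol
mass = 3.613 × 44.01 = 159.0 g

159 g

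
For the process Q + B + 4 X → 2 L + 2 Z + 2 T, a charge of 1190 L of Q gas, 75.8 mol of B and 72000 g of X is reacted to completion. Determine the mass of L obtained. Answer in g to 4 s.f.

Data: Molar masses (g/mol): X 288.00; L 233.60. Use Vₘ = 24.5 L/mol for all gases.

22690 g

n(Q) = 1190 / 24.5 = 48.57 mol
n(B) = 75.80 mol
n(X) = 72000 / 288.00 = 250.0 mol
n/ν → Q: 48.57, B: 75.80, X: 62.50; Q is limiting.
n(L) = (2/1) × 48.57 = 97.14 mol
mass = 97.14 × 233.60 = 22690 g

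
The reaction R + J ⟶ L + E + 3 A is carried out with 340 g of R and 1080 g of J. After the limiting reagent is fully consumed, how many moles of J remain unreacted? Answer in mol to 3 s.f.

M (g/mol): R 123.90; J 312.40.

n(R) = 340.0 / 123.90 = 2.744 mol
n(J) = 1080 / 312.40 = 3.457 mol
n/ν for R = 2.744/1 = 2.744
n/ν for J = 3.457/1 = 3.457
Smallest n/ν is R → limiting reagent.
J consumed = (1/1) × 2.744 = 2.744 mol
J remaining = 3.457 − 2.744 = 0.7130 mol

0.713 mol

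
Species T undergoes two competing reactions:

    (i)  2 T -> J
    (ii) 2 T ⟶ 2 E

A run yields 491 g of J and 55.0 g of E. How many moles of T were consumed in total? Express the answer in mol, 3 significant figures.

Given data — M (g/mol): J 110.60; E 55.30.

9.87 mol

n(J) = 491 / 110.60 = 4.439 mol
n(E) = 55.0 / 55.30 = 0.9946 mol
n(T) via (i) = (2/1)×4.439 = 8.878 mol
n(T) via (ii) = (2/2)×0.9946 = 0.9946 mol
total n(T) = 8.878 + 0.9946 = 9.873 mol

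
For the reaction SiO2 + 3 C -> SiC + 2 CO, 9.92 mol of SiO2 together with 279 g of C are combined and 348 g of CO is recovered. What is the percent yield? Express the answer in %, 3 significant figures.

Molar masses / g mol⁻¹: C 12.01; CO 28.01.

80.2 %

n(SiO2) = 9.920 mol
n(C) = 279.0 / 12.01 = 23.23 mol
n/ν → SiO2: 9.920, C: 7.743; C is limiting.
theoretical n(CO) = (2/3) × 23.23 = 15.49 mol → 433.9 g
% yield = 348 / 433.9 × 100 = 80.20 %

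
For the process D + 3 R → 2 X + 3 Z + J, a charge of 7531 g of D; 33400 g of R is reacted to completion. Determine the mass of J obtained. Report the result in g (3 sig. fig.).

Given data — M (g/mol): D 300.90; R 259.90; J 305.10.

n(D) = 7531 / 300.90 = 25.03 mol
n(R) = 33400 / 259.90 = 128.5 mol
n/ν for D = 25.03/1 = 25.03
n/ν for R = 128.5/3 = 42.83
Smallest n/ν is D → limiting reagent.
n(J) = (1/1) × 25.03 = 25.03 mol
mass = 25.03 × 305.10 = 7637 g

7640 g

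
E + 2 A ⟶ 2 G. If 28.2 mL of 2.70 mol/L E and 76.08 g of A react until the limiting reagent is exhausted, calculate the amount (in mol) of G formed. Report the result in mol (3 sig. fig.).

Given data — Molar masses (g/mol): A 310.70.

n(E) = 2.70 × 28.20/1000 = 0.07614 mol
n(A) = 76.08 / 310.70 = 0.2449 mol
n/ν for E = 0.07614/1 = 0.07614
n/ν for A = 0.2449/2 = 0.1225
Smallest n/ν is E → limiting reagent.
n(G) = (2/1) × 0.07614 = 0.1523 mol

0.152 mol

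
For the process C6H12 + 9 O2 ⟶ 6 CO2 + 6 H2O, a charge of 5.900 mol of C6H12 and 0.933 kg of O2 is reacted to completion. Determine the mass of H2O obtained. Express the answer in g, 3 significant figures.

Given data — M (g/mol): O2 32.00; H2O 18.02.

n(C6H12) = 5.900 mol
n(O2) = 0.9330×1000 / 32.00 = 29.16 mol
n/ν for C6H12 = 5.900/1 = 5.900
n/ν for O2 = 29.16/9 = 3.240
Smallest n/ν is O2 → limiting reagent.
n(H2O) = (6/9) × 29.16 = 19.44 mol
mass = 19.44 × 18.02 = 350.3 g

350 g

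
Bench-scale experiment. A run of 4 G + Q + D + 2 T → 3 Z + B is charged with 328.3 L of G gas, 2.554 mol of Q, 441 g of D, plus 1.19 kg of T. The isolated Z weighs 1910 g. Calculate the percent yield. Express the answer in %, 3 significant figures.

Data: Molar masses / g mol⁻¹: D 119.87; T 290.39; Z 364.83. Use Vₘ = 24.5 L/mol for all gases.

85.2 %

n(G) = 328.3 / 24.5 = 13.40 mol
n(Q) = 2.554 mol
n(D) = 441.0 / 119.87 = 3.679 mol
n(T) = 1.190×1000 / 290.39 = 4.098 mol
n/ν → G: 3.350, Q: 2.554, D: 3.679, T: 2.049; T is limiting.
theoretical n(Z) = (3/2) × 4.098 = 6.147 mol → 2243 g
% yield = 1910 / 2243 × 100 = 85.15 %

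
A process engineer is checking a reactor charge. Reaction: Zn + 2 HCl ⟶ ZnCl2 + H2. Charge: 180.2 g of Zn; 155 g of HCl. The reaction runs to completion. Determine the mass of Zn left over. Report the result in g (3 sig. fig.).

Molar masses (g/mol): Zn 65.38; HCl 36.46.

41.2 g

n(Zn) = 180.2 / 65.38 = 2.756 mol
n(HCl) = 155.0 / 36.46 = 4.251 mol
n/ν → Zn: 2.756, HCl: 2.126; HCl is limiting.
Zn consumed = (1/2) × 4.251 = 2.126 mol
Zn remaining = 2.756 − 2.126 = 0.6300 mol
mass = 0.6300 × 65.38 = 41.19 g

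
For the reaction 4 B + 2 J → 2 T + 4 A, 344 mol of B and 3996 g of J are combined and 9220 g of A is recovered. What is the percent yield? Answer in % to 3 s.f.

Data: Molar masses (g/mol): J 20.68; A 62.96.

42.6 %

n(B) = 344.0 mol
n(J) = 3996 / 20.68 = 193.2 mol
n/ν → B: 86.00, J: 96.60; B is limiting.
theoretical n(A) = (4/4) × 344.0 = 344.0 mol → 21660 g
% yield = 9220 / 21660 × 100 = 42.57 %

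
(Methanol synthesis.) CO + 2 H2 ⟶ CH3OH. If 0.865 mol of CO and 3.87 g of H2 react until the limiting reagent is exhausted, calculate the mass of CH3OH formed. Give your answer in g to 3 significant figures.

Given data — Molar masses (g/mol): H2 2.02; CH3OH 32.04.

n(CO) = 0.8650 mol
n(H2) = 3.870 / 2.02 = 1.916 mol
n/ν for CO = 0.8650/1 = 0.8650
n/ν for H2 = 1.916/2 = 0.9580
Smallest n/ν is CO → limiting reagent.
n(CH3OH) = (1/1) × 0.8650 = 0.8650 mol
mass = 0.8650 × 32.04 = 27.71 g

27.7 g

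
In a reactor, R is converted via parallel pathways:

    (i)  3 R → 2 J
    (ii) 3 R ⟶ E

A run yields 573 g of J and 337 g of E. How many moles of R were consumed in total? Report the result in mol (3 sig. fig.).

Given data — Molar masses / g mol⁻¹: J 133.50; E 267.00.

n(J) = 573 / 133.50 = 4.292 mol
n(E) = 337 / 267.00 = 1.262 mol
n(R) via (i) = (3/2)×4.292 = 6.438 mol
n(R) via (ii) = (3/1)×1.262 = 3.786 mol
total n(R) = 6.438 + 3.786 = 10.22 mol

10.2 mol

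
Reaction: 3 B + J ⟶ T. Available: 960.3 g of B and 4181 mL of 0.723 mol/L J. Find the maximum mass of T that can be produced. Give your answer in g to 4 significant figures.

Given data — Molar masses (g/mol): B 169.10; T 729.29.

1381 g

n(B) = 960.3 / 169.10 = 5.679 mol
n(J) = 0.723 × 4181/1000 = 3.023 mol
n/ν for B = 5.679/3 = 1.893
n/ν for J = 3.023/1 = 3.023
Smallest n/ν is B → limiting reagent.
n(T) = (1/3) × 5.679 = 1.893 mol
mass = 1.893 × 729.29 = 1381 g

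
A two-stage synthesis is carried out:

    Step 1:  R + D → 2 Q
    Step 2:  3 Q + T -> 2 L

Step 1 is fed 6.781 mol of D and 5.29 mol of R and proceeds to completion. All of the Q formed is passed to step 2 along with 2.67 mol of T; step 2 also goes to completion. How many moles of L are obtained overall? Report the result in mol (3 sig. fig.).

5.34 mol

Step 1:
n(D) = 6.781 mol
n(R) = 5.290 mol
n/ν for D = 6.781/1 = 6.781
n/ν for R = 5.290/1 = 5.290
Smallest n/ν is R → limiting reagent.
n(Q) produced = (2/1) × 5.290 = 10.58 mol
Step 2:
n(Q) available = 10.58 mol
n(T) = 2.670 mol
n/ν for Q = 10.58/3 = 3.527
n/ν for T = 2.670/1 = 2.670
Smallest n/ν is T → limiting reagent.
n(L) = (2/1) × 2.670 = 5.340 mol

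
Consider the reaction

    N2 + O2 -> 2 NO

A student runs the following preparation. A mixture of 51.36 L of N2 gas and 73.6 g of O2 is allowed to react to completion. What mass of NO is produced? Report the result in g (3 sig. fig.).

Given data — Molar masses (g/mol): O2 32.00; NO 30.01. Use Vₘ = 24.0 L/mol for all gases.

128 g

n(N2) = 51.36 / 24.0 = 2.140 mol
n(O2) = 73.60 / 32.00 = 2.300 mol
n/ν for N2 = 2.140/1 = 2.140
n/ν for O2 = 2.300/1 = 2.300
Smallest n/ν is N2 → limiting reagent.
n(NO) = (2/1) × 2.140 = 4.280 mol
mass = 4.280 × 30.01 = 128.4 g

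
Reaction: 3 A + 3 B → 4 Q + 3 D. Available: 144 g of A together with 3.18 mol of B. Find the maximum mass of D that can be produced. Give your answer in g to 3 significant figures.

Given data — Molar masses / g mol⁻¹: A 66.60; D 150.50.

n(A) = 144.0 / 66.60 = 2.162 mol
n(B) = 3.180 mol
n/ν → A: 0.7207, B: 1.060; A is limiting.
n(D) = (3/3) × 2.162 = 2.162 mol
mass = 2.162 × 150.50 = 325.4 g

325 g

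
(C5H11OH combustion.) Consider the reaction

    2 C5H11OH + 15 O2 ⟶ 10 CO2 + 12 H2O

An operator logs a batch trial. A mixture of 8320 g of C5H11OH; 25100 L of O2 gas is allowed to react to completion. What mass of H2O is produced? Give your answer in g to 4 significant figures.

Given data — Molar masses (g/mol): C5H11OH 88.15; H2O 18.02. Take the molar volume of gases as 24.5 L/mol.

10200 g

n(C5H11OH) = 8320 / 88.15 = 94.38 mol
n(O2) = 25100 / 24.5 = 1024 mol
n/ν for C5H11OH = 94.38/2 = 47.19
n/ν for O2 = 1024/15 = 68.27
Smallest n/ν is C5H11OH → limiting reagent.
n(H2O) = (12/2) × 94.38 = 566.3 mol
mass = 566.3 × 18.02 = 10200 g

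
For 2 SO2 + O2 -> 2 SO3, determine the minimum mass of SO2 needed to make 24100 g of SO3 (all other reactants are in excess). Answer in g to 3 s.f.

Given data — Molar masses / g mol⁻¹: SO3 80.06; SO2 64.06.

n(SO3) = 24100 / 80.06 = 301.0 mol
n(SO2) = (2/2) × 301.0 = 301.0 mol
mass = 301.0 × 64.06 = 19280 g

19300 g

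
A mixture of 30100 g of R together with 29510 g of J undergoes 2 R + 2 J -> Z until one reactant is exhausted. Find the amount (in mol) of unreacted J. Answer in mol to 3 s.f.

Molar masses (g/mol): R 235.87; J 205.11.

16.3 mol

n(R) = 30100 / 235.87 = 127.6 mol
n(J) = 29510 / 205.11 = 143.9 mol
n/ν for R = 127.6/2 = 63.80
n/ν for J = 143.9/2 = 71.95
Smallest n/ν is R → limiting reagent.
J consumed = (2/2) × 127.6 = 127.6 mol
J remaining = 143.9 − 127.6 = 16.30 mol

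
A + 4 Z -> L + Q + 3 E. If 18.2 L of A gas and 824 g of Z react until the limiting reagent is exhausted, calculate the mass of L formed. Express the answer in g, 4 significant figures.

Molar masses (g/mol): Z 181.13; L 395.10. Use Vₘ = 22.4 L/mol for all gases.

321.0 g

n(A) = 18.20 / 22.4 = 0.8125 mol
n(Z) = 824.0 / 181.13 = 4.549 mol
n/ν for A = 0.8125/1 = 0.8125
n/ν for Z = 4.549/4 = 1.137
Smallest n/ν is A → limiting reagent.
n(L) = (1/1) × 0.8125 = 0.8125 mol
mass = 0.8125 × 395.10 = 321.0 g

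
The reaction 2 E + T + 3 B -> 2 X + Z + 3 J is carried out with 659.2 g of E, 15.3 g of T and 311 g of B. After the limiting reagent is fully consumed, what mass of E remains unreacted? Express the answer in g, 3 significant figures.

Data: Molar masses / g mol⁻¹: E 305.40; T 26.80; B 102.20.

310 g

n(E) = 659.2 / 305.40 = 2.158 mol
n(T) = 15.30 / 26.80 = 0.5709 mol
n(B) = 311.0 / 102.20 = 3.043 mol
n/ν for E = 2.158/2 = 1.079
n/ν for T = 0.5709/1 = 0.5709
n/ν for B = 3.043/3 = 1.014
Smallest n/ν is T → limiting reagent.
E consumed = (2/1) × 0.5709 = 1.142 mol
E remaining = 2.158 − 1.142 = 1.016 mol
mass = 1.016 × 305.40 = 310.3 g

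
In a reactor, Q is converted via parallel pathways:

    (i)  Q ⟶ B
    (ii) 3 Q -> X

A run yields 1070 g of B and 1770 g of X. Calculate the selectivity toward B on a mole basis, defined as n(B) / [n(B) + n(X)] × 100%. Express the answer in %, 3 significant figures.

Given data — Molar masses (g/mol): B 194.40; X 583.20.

64.5 %

n(B) = 1070 / 194.40 = 5.504 mol
n(X) = 1770 / 583.20 = 3.035 mol
selectivity = 5.504/(5.504+3.035) × 100 = 64.46 %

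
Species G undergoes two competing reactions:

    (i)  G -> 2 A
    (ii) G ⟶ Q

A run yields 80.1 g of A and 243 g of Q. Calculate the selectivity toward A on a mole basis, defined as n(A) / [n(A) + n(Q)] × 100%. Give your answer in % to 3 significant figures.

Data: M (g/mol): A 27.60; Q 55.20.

n(A) = 80.1 / 27.60 = 2.902 mol
n(Q) = 243 / 55.20 = 4.402 mol
selectivity = 2.902/(2.902+4.402) × 100 = 39.73 %

39.7 %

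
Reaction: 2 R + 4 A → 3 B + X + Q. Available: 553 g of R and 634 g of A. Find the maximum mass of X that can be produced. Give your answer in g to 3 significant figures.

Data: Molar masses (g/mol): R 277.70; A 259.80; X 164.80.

101 g

n(R) = 553.0 / 277.70 = 1.991 mol
n(A) = 634.0 / 259.80 = 2.440 mol
n/ν for R = 1.991/2 = 0.9955
n/ν for A = 2.440/4 = 0.6100
Smallest n/ν is A → limiting reagent.
n(X) = (1/4) × 2.440 = 0.6100 mol
mass = 0.6100 × 164.80 = 100.5 g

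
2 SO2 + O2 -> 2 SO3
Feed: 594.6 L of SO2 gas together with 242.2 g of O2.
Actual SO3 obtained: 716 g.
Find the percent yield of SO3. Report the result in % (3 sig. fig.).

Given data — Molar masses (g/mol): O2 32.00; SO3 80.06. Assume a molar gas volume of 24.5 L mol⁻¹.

59.1 %

n(SO2) = 594.6 / 24.5 = 24.27 mol
n(O2) = 242.2 / 32.00 = 7.569 mol
n/ν for SO2 = 24.27/2 = 12.14
n/ν for O2 = 7.569/1 = 7.569
Smallest n/ν is O2 → limiting reagent.
theoretical n(SO3) = (2/1) × 7.569 = 15.14 mol → 1212 g
% yield = 716 / 1212 × 100 = 59.08 %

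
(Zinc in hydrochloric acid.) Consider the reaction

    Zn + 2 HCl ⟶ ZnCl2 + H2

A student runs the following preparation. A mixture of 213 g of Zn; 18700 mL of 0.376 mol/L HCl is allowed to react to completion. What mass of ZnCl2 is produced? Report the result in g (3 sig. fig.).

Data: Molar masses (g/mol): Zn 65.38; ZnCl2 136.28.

444 g

n(Zn) = 213.0 / 65.38 = 3.258 mol
n(HCl) = 0.376 × 18700/1000 = 7.031 mol
n/ν for Zn = 3.258/1 = 3.258
n/ν for HCl = 7.031/2 = 3.516
Smallest n/ν is Zn → limiting reagent.
n(ZnCl2) = (1/1) × 3.258 = 3.258 mol
mass = 3.258 × 136.28 = 444.0 g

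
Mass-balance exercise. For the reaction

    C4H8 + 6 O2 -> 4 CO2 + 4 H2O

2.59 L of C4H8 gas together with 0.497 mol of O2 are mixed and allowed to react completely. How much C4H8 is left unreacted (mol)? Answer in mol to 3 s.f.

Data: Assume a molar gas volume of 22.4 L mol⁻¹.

0.0328 mol

n(C4H8) = 2.590 / 22.4 = 0.1156 mol
n(O2) = 0.4970 mol
n/ν for C4H8 = 0.1156/1 = 0.1156
n/ν for O2 = 0.4970/6 = 0.08283
Smallest n/ν is O2 → limiting reagent.
C4H8 consumed = (1/6) × 0.4970 = 0.08283 mol
C4H8 remaining = 0.1156 − 0.08283 = 0.03277 mol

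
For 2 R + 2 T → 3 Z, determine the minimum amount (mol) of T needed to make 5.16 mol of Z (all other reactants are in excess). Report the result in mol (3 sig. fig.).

n(Z) = 5.160 mol
n(T) = (2/3) × 5.160 = 3.440 mol

3.44 mol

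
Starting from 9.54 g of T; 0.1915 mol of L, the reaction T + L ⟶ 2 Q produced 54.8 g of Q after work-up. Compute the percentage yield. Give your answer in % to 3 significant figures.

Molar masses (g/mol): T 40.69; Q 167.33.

n(T) = 9.540 / 40.69 = 0.2345 mol
n(L) = 0.1915 mol
n/ν for T = 0.2345/1 = 0.2345
n/ν for L = 0.1915/1 = 0.1915
Smallest n/ν is L → limiting reagent.
theoretical n(Q) = (2/1) × 0.1915 = 0.3830 mol → 64.09 g
% yield = 54.8 / 64.09 × 100 = 85.50 %

85.5 %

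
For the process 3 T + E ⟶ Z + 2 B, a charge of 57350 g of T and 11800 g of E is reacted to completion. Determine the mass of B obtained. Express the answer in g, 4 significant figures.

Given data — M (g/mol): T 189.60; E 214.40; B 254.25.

27990 g

n(T) = 57350 / 189.60 = 302.5 mol
n(E) = 11800 / 214.40 = 55.04 mol
n/ν for T = 302.5/3 = 100.8
n/ν for E = 55.04/1 = 55.04
Smallest n/ν is E → limiting reagent.
n(B) = (2/1) × 55.04 = 110.1 mol
mass = 110.1 × 254.25 = 27990 g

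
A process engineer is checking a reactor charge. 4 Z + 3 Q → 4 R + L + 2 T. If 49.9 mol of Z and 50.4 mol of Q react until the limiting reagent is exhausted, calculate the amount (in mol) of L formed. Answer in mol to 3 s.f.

n(Z) = 49.90 mol
n(Q) = 50.40 mol
n/ν for Z = 49.90/4 = 12.48
n/ν for Q = 50.40/3 = 16.80
Smallest n/ν is Z → limiting reagent.
n(L) = (1/4) × 49.90 = 12.48 mol

12.5 mol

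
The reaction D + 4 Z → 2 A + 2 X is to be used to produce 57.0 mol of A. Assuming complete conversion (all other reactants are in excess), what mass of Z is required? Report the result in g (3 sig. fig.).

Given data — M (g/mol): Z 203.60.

23200 g

n(A) = 57.00 mol
n(Z) = (4/2) × 57.00 = 114.0 mol
mass = 114.0 × 203.60 = 23210 g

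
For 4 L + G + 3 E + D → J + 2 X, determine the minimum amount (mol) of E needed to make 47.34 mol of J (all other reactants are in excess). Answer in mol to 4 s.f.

142.0 mol

n(J) = 47.34 mol
n(E) = (3/1) × 47.34 = 142.0 mol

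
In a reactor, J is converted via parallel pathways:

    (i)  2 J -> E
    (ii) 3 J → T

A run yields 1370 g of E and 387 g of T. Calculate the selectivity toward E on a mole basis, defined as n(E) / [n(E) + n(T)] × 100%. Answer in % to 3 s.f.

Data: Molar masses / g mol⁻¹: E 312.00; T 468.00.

84.2 %

n(E) = 1370 / 312.00 = 4.391 mol
n(T) = 387 / 468.00 = 0.8269 mol
selectivity = 4.391/(4.391+0.8269) × 100 = 84.15 %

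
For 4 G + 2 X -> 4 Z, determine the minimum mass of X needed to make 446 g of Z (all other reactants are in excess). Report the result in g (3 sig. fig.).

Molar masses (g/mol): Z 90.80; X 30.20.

n(Z) = 446 / 90.80 = 4.912 mol
n(X) = (2/4) × 4.912 = 2.456 mol
mass = 2.456 × 30.20 = 74.17 g

74.2 g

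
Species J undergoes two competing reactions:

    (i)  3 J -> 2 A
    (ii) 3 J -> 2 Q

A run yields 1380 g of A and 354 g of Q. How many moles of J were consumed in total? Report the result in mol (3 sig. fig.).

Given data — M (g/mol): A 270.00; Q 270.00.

9.63 mol

n(A) = 1380 / 270.00 = 5.111 mol
n(Q) = 354 / 270.00 = 1.311 mol
n(J) via (i) = (3/2)×5.111 = 7.667 mol
n(J) via (ii) = (3/2)×1.311 = 1.967 mol
total n(J) = 7.667 + 1.967 = 9.634 mol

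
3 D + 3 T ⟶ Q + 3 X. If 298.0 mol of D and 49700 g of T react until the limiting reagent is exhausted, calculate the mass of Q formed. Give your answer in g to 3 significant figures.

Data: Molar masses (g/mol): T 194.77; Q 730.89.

62200 g

n(D) = 298.0 mol
n(T) = 49700 / 194.77 = 255.2 mol
n/ν for D = 298.0/3 = 99.33
n/ν for T = 255.2/3 = 85.07
Smallest n/ν is T → limiting reagent.
n(Q) = (1/3) × 255.2 = 85.07 mol
mass = 85.07 × 730.89 = 62180 g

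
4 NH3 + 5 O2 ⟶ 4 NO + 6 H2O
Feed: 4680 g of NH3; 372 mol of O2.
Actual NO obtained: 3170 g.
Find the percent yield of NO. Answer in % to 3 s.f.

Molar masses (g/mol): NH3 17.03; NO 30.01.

38.4 %

n(NH3) = 4680 / 17.03 = 274.8 mol
n(O2) = 372.0 mol
n/ν → NH3: 68.70, O2: 74.40; NH3 is limiting.
theoretical n(NO) = (4/4) × 274.8 = 274.8 mol → 8247 g
% yield = 3170 / 8247 × 100 = 38.44 %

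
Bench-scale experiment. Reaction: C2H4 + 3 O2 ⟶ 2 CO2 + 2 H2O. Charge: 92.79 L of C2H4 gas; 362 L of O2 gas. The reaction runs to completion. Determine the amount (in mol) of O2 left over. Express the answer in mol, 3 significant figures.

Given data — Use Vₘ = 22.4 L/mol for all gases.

3.73 mol

n(C2H4) = 92.79 / 22.4 = 4.142 mol
n(O2) = 362.0 / 22.4 = 16.16 mol
n/ν for C2H4 = 4.142/1 = 4.142
n/ν for O2 = 16.16/3 = 5.387
Smallest n/ν is C2H4 → limiting reagent.
O2 consumed = (3/1) × 4.142 = 12.43 mol
O2 remaining = 16.16 − 12.43 = 3.730 mol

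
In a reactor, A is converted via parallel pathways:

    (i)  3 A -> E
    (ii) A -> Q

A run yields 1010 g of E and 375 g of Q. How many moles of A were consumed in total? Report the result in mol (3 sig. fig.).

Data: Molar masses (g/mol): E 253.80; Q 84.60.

16.4 mol

n(E) = 1010 / 253.80 = 3.980 mol
n(Q) = 375 / 84.60 = 4.433 mol
n(A) via (i) = (3/1)×3.980 = 11.94 mol
n(A) via (ii) = (1/1)×4.433 = 4.433 mol
total n(A) = 11.94 + 4.433 = 16.37 mol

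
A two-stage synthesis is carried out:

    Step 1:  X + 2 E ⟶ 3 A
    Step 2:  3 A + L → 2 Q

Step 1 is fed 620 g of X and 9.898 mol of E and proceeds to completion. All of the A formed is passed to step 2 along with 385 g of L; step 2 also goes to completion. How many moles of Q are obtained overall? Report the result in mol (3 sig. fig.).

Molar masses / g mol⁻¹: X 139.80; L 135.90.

5.67 mol

Step 1:
n(X) = 620.0 / 139.80 = 4.435 mol
n(E) = 9.898 mol
n/ν → X: 4.435, E: 4.949; X is limiting.
n(A) produced = (3/1) × 4.435 = 13.31 mol
Step 2:
n(A) available = 13.31 mol
n(L) = 385.0 / 135.90 = 2.833 mol
n/ν → A: 4.437, L: 2.833; L is limiting.
n(Q) = (2/1) × 2.833 = 5.666 mol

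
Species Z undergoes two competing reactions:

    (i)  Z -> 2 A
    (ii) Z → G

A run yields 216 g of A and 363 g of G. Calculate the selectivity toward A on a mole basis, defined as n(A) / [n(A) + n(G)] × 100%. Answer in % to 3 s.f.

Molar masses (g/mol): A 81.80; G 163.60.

54.3 %

n(A) = 216 / 81.80 = 2.641 mol
n(G) = 363 / 163.60 = 2.219 mol
selectivity = 2.641/(2.641+2.219) × 100 = 54.34 %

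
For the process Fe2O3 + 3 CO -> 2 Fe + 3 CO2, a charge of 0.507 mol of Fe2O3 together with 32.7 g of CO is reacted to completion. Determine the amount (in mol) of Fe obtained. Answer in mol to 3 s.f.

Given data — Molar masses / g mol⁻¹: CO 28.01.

0.778 mol

n(Fe2O3) = 0.5070 mol
n(CO) = 32.70 / 28.01 = 1.167 mol
n/ν for Fe2O3 = 0.5070/1 = 0.5070
n/ν for CO = 1.167/3 = 0.3890
Smallest n/ν is CO → limiting reagent.
n(Fe) = (2/3) × 1.167 = 0.7780 mol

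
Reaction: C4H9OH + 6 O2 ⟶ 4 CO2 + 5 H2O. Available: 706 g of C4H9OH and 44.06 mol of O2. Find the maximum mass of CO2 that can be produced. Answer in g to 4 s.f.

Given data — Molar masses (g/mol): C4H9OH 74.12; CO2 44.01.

1293 g

n(C4H9OH) = 706.0 / 74.12 = 9.525 mol
n(O2) = 44.06 mol
n/ν → C4H9OH: 9.525, O2: 7.343; O2 is limiting.
n(CO2) = (4/6) × 44.06 = 29.37 mol
mass = 29.37 × 44.01 = 1293 g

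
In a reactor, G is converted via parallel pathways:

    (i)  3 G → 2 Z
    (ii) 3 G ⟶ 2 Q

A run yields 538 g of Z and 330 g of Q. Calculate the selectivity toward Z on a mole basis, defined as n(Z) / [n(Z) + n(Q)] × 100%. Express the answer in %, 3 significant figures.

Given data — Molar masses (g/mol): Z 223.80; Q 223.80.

62.0 %

n(Z) = 538 / 223.80 = 2.404 mol
n(Q) = 330 / 223.80 = 1.475 mol
selectivity = 2.404/(2.404+1.475) × 100 = 61.97 %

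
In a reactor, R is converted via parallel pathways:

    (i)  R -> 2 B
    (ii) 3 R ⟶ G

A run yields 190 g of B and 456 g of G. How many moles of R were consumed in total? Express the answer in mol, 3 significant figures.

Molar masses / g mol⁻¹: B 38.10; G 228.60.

8.48 mol

n(B) = 190 / 38.10 = 4.987 mol
n(G) = 456 / 228.60 = 1.995 mol
n(R) via (i) = (1/2)×4.987 = 2.494 mol
n(R) via (ii) = (3/1)×1.995 = 5.985 mol
total n(R) = 2.494 + 5.985 = 8.479 mol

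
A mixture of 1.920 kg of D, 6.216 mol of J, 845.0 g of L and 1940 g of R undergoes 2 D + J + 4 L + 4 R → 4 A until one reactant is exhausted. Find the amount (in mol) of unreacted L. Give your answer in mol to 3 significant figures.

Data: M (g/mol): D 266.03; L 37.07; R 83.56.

8.36 mol

n(D) = 1.920×1000 / 266.03 = 7.217 mol
n(J) = 6.216 mol
n(L) = 845.0 / 37.07 = 22.79 mol
n(R) = 1940 / 83.56 = 23.22 mol
n/ν for D = 7.217/2 = 3.609
n/ν for J = 6.216/1 = 6.216
n/ν for L = 22.79/4 = 5.698
n/ν for R = 23.22/4 = 5.805
Smallest n/ν is D → limiting reagent.
L consumed = (4/2) × 7.217 = 14.43 mol
L remaining = 22.79 − 14.43 = 8.360 mol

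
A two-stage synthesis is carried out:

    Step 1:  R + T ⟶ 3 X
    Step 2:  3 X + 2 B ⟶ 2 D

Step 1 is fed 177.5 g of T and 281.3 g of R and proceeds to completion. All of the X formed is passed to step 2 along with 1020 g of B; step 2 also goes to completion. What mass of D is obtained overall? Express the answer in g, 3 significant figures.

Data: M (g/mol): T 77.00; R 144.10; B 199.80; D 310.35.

Step 1:
n(T) = 177.5 / 77.00 = 2.305 mol
n(R) = 281.3 / 144.10 = 1.952 mol
n/ν for T = 2.305/1 = 2.305
n/ν for R = 1.952/1 = 1.952
Smallest n/ν is R → limiting reagent.
n(X) produced = (3/1) × 1.952 = 5.856 mol
Step 2:
n(X) available = 5.856 mol
n(B) = 1020 / 199.80 = 5.105 mol
n/ν for X = 5.856/3 = 1.952
n/ν for B = 5.105/2 = 2.553
Smallest n/ν is X → limiting reagent.
n(D) = (2/3) × 5.856 = 3.904 mol
mass = 3.904 × 310.35 = 1212 g

1210 g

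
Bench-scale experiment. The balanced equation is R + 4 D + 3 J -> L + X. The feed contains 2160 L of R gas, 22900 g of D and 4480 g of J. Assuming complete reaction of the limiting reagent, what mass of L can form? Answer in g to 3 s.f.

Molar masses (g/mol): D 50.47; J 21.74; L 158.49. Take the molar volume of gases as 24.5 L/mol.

10900 g

n(R) = 2160 / 24.5 = 88.16 mol
n(D) = 22900 / 50.47 = 453.7 mol
n(J) = 4480 / 21.74 = 206.1 mol
n/ν → R: 88.16, D: 113.4, J: 68.70; J is limiting.
n(L) = (1/3) × 206.1 = 68.70 mol
mass = 68.70 × 158.49 = 10890 g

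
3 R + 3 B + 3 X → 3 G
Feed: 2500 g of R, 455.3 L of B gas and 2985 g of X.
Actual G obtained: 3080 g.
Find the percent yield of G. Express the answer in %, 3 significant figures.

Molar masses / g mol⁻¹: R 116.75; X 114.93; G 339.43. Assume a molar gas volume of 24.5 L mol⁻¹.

n(R) = 2500 / 116.75 = 21.41 mol
n(B) = 455.3 / 24.5 = 18.58 mol
n(X) = 2985 / 114.93 = 25.97 mol
n/ν for R = 21.41/3 = 7.137
n/ν for B = 18.58/3 = 6.193
n/ν for X = 25.97/3 = 8.657
Smallest n/ν is B → limiting reagent.
theoretical n(G) = (3/3) × 18.58 = 18.58 mol → 6307 g
% yield = 3080 / 6307 × 100 = 48.83 %

48.8 %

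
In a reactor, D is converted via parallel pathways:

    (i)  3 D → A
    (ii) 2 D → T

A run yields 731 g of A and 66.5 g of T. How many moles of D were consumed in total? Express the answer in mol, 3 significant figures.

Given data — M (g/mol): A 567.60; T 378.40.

4.22 mol

n(A) = 731 / 567.60 = 1.288 mol
n(T) = 66.5 / 378.40 = 0.1757 mol
n(D) via (i) = (3/1)×1.288 = 3.864 mol
n(D) via (ii) = (2/1)×0.1757 = 0.3514 mol
total n(D) = 3.864 + 0.3514 = 4.215 mol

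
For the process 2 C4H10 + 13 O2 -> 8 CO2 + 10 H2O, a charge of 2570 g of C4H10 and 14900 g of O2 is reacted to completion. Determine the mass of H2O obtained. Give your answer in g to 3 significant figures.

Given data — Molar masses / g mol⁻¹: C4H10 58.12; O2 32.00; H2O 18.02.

3980 g

n(C4H10) = 2570 / 58.12 = 44.22 mol
n(O2) = 14900 / 32.00 = 465.6 mol
n/ν → C4H10: 22.11, O2: 35.82; C4H10 is limiting.
n(H2O) = (10/2) × 44.22 = 221.1 mol
mass = 221.1 × 18.02 = 3984 g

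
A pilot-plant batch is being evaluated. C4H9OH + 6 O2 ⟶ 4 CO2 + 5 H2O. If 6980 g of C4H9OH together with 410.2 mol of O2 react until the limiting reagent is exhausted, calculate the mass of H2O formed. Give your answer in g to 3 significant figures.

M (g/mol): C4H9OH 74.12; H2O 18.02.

6160 g

n(C4H9OH) = 6980 / 74.12 = 94.17 mol
n(O2) = 410.2 mol
n/ν → C4H9OH: 94.17, O2: 68.37; O2 is limiting.
n(H2O) = (5/6) × 410.2 = 341.8 mol
mass = 341.8 × 18.02 = 6159 g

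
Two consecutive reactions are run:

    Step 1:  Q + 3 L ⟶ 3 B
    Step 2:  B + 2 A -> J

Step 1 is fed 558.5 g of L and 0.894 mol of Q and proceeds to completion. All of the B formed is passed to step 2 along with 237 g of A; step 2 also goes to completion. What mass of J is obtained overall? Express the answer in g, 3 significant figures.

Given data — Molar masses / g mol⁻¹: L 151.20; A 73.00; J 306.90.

Step 1:
n(L) = 558.5 / 151.20 = 3.694 mol
n(Q) = 0.8940 mol
n/ν for L = 3.694/3 = 1.231
n/ν for Q = 0.8940/1 = 0.8940
Smallest n/ν is Q → limiting reagent.
n(B) produced = (3/1) × 0.8940 = 2.682 mol
Step 2:
n(B) available = 2.682 mol
n(A) = 237.0 / 73.00 = 3.247 mol
n/ν for B = 2.682/1 = 2.682
n/ν for A = 3.247/2 = 1.624
Smallest n/ν is A → limiting reagent.
n(J) = (1/2) × 3.247 = 1.624 mol
mass = 1.624 × 306.90 = 498.4 g

498 g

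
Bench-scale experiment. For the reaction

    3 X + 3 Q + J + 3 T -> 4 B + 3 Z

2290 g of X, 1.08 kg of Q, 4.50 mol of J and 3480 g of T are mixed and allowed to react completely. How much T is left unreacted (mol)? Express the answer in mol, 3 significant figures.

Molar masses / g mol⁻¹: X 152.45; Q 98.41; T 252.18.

2.83 mol

n(X) = 2290 / 152.45 = 15.02 mol
n(Q) = 1.080×1000 / 98.41 = 10.97 mol
n(J) = 4.500 mol
n(T) = 3480 / 252.18 = 13.80 mol
n/ν for X = 15.02/3 = 5.007
n/ν for Q = 10.97/3 = 3.657
n/ν for J = 4.500/1 = 4.500
n/ν for T = 13.80/3 = 4.600
Smallest n/ν is Q → limiting reagent.
T consumed = (3/3) × 10.97 = 10.97 mol
T remaining = 13.80 − 10.97 = 2.830 mol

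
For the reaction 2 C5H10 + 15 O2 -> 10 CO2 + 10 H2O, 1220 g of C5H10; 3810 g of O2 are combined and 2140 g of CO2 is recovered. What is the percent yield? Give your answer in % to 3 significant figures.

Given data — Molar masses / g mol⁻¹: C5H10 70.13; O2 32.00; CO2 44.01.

n(C5H10) = 1220 / 70.13 = 17.40 mol
n(O2) = 3810 / 32.00 = 119.1 mol
n/ν for C5H10 = 17.40/2 = 8.700
n/ν for O2 = 119.1/15 = 7.940
Smallest n/ν is O2 → limiting reagent.
theoretical n(CO2) = (10/15) × 119.1 = 79.40 mol → 3494 g
% yield = 2140 / 3494 × 100 = 61.25 %

61.3 %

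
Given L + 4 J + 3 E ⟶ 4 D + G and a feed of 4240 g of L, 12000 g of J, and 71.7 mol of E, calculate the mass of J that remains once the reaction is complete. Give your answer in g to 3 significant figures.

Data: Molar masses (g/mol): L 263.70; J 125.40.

3930 g

n(L) = 4240 / 263.70 = 16.08 mol
n(J) = 12000 / 125.40 = 95.69 mol
n(E) = 71.70 mol
n/ν → L: 16.08, J: 23.92, E: 23.90; L is limiting.
J consumed = (4/1) × 16.08 = 64.32 mol
J remaining = 95.69 − 64.32 = 31.37 mol
mass = 31.37 × 125.40 = 3934 g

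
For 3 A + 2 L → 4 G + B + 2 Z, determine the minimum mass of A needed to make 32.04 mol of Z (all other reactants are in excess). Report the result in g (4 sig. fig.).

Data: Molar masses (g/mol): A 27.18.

n(Z) = 32.04 mol
n(A) = (3/2) × 32.04 = 48.06 mol
mass = 48.06 × 27.18 = 1306 g

1306 g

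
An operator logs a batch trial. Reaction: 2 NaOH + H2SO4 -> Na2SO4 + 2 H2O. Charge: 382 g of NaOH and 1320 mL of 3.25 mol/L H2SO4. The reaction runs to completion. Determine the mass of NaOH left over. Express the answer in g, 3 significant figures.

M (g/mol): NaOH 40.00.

38.8 g

n(NaOH) = 382.0 / 40.00 = 9.550 mol
n(H2SO4) = 3.25 × 1320/1000 = 4.290 mol
n/ν for NaOH = 9.550/2 = 4.775
n/ν for H2SO4 = 4.290/1 = 4.290
Smallest n/ν is H2SO4 → limiting reagent.
NaOH consumed = (2/1) × 4.290 = 8.580 mol
NaOH remaining = 9.550 − 8.580 = 0.9700 mol
mass = 0.9700 × 40.00 = 38.80 g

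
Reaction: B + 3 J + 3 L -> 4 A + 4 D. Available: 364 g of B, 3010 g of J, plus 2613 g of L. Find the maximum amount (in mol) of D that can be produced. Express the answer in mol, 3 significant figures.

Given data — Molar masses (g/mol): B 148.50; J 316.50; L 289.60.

n(B) = 364.0 / 148.50 = 2.451 mol
n(J) = 3010 / 316.50 = 9.510 mol
n(L) = 2613 / 289.60 = 9.023 mol
n/ν for B = 2.451/1 = 2.451
n/ν for J = 9.510/3 = 3.170
n/ν for L = 9.023/3 = 3.008
Smallest n/ν is B → limiting reagent.
n(D) = (4/1) × 2.451 = 9.804 mol

9.80 mol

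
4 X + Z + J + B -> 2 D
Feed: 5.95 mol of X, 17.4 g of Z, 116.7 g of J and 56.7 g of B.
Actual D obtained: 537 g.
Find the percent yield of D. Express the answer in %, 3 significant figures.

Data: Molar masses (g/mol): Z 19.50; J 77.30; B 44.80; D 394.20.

76.3 %

n(X) = 5.950 mol
n(Z) = 17.40 / 19.50 = 0.8923 mol
n(J) = 116.7 / 77.30 = 1.510 mol
n(B) = 56.70 / 44.80 = 1.266 mol
n/ν for X = 5.950/4 = 1.488
n/ν for Z = 0.8923/1 = 0.8923
n/ν for J = 1.510/1 = 1.510
n/ν for B = 1.266/1 = 1.266
Smallest n/ν is Z → limiting reagent.
theoretical n(D) = (2/1) × 0.8923 = 1.785 mol → 703.6 g
% yield = 537 / 703.6 × 100 = 76.32 %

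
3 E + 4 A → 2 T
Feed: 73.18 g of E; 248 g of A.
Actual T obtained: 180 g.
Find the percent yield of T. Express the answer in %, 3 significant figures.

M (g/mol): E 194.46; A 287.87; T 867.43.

82.7 %

n(E) = 73.18 / 194.46 = 0.3763 mol
n(A) = 248.0 / 287.87 = 0.8615 mol
n/ν for E = 0.3763/3 = 0.1254
n/ν for A = 0.8615/4 = 0.2154
Smallest n/ν is E → limiting reagent.
theoretical n(T) = (2/3) × 0.3763 = 0.2509 mol → 217.6 g
% yield = 180 / 217.6 × 100 = 82.72 %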